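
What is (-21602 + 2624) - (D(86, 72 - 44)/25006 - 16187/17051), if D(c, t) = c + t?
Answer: -4045692842480/213188653 ≈ -18977.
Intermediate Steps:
(-21602 + 2624) - (D(86, 72 - 44)/25006 - 16187/17051) = (-21602 + 2624) - ((86 + (72 - 44))/25006 - 16187/17051) = -18978 - ((86 + 28)*(1/25006) - 16187*1/17051) = -18978 - (114*(1/25006) - 16187/17051) = -18978 - (57/12503 - 16187/17051) = -18978 - 1*(-201414154/213188653) = -18978 + 201414154/213188653 = -4045692842480/213188653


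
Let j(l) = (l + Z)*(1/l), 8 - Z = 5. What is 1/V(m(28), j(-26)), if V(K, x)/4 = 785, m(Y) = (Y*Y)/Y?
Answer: 1/3140 ≈ 0.00031847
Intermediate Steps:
Z = 3 (Z = 8 - 1*5 = 8 - 5 = 3)
j(l) = (3 + l)/l (j(l) = (l + 3)*(1/l) = (3 + l)/l)
m(Y) = Y (m(Y) = Y²/Y = Y)
V(K, x) = 3140 (V(K, x) = 4*785 = 3140)
1/V(m(28), j(-26)) = 1/3140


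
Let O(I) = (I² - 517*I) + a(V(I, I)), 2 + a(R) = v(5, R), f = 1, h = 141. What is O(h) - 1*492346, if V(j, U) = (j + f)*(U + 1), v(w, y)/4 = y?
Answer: -464708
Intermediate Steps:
v(w, y) = 4*y
V(j, U) = (1 + U)*(1 + j) (V(j, U) = (j + 1)*(U + 1) = (1 + j)*(1 + U) = (1 + U)*(1 + j))
a(R) = -2 + 4*R
O(I) = 2 - 509*I + 5*I² (O(I) = (I² - 517*I) + (-2 + 4*(1 + I + I + I*I)) = (I² - 517*I) + (-2 + 4*(1 + I + I + I²)) = (I² - 517*I) + (-2 + 4*(1 + I² + 2*I)) = (I² - 517*I) + (-2 + (4 + 4*I² + 8*I)) = (I² - 517*I) + (2 + 4*I² + 8*I) = 2 - 509*I + 5*I²)
O(h) - 1*492346 = (2 - 509*141 + 5*141²) - 1*492346 = (2 - 71769 + 5*19881) - 492346 = (2 - 71769 + 99405) - 492346 = 27638 - 492346 = -464708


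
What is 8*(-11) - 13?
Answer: -101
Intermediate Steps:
8*(-11) - 13 = -88 - 13 = -101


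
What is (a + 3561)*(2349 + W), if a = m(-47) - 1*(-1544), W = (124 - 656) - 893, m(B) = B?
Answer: 4673592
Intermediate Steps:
W = -1425 (W = -532 - 893 = -1425)
a = 1497 (a = -47 - 1*(-1544) = -47 + 1544 = 1497)
(a + 3561)*(2349 + W) = (1497 + 3561)*(2349 - 1425) = 5058*924 = 4673592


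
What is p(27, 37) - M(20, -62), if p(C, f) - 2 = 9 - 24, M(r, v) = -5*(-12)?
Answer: -73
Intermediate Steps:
M(r, v) = 60
p(C, f) = -13 (p(C, f) = 2 + (9 - 24) = 2 - 15 = -13)
p(27, 37) - M(20, -62) = -13 - 1*60 = -13 - 60 = -73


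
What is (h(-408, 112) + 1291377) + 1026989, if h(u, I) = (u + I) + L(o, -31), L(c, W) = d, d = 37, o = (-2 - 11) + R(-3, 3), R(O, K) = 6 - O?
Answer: 2318107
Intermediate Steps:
o = -4 (o = (-2 - 11) + (6 - 1*(-3)) = -13 + (6 + 3) = -13 + 9 = -4)
L(c, W) = 37
h(u, I) = 37 + I + u (h(u, I) = (u + I) + 37 = (I + u) + 37 = 37 + I + u)
(h(-408, 112) + 1291377) + 1026989 = ((37 + 112 - 408) + 1291377) + 1026989 = (-259 + 1291377) + 1026989 = 1291118 + 1026989 = 2318107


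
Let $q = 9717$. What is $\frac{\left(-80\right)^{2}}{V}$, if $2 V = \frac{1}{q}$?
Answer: $124377600$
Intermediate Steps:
$V = \frac{1}{19434}$ ($V = \frac{1}{2 \cdot 9717} = \frac{1}{2} \cdot \frac{1}{9717} = \frac{1}{19434} \approx 5.1456 \cdot 10^{-5}$)
$\frac{\left(-80\right)^{2}}{V} = \left(-80\right)^{2} \frac{1}{\frac{1}{19434}} = 6400 \cdot 19434 = 124377600$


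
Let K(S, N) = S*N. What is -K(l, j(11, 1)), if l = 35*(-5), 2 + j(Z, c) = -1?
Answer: -525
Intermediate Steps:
j(Z, c) = -3 (j(Z, c) = -2 - 1 = -3)
l = -175
K(S, N) = N*S
-K(l, j(11, 1)) = -(-3)*(-175) = -1*525 = -525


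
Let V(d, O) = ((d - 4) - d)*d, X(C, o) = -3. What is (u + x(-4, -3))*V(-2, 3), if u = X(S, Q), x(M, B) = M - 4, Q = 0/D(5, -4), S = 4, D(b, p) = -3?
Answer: -88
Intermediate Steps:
Q = 0 (Q = 0/(-3) = 0*(-⅓) = 0)
x(M, B) = -4 + M
u = -3
V(d, O) = -4*d (V(d, O) = ((-4 + d) - d)*d = -4*d)
(u + x(-4, -3))*V(-2, 3) = (-3 + (-4 - 4))*(-4*(-2)) = (-3 - 8)*8 = -11*8 = -88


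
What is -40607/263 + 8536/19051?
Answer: -771358989/5010413 ≈ -153.95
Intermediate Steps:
-40607/263 + 8536/19051 = -771358989/5010413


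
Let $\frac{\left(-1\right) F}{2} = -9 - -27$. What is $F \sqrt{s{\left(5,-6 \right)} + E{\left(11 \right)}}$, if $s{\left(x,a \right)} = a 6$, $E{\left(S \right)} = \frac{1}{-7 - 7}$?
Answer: $- \frac{18 i \sqrt{7070}}{7} \approx - 216.21 i$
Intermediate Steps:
$E{\left(S \right)} = - \frac{1}{14}$ ($E{\left(S \right)} = \frac{1}{-14} = - \frac{1}{14}$)
$s{\left(x,a \right)} = 6 a$
$F = -36$ ($F = - 2 \left(-9 - -27\right) = - 2 \left(-9 + 27\right) = \left(-2\right) 18 = -36$)
$F \sqrt{s{\left(5,-6 \right)} + E{\left(11 \right)}} = - 36 \sqrt{6 \left(-6\right) - \frac{1}{14}} = - 36 \sqrt{-36 - \frac{1}{14}} = - 36 \sqrt{- \frac{505}{14}} = - 36 \frac{i \sqrt{7070}}{14} = - \frac{18 i \sqrt{7070}}{7}$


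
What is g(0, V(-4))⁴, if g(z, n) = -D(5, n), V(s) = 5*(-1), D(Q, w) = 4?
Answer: 256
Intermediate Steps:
V(s) = -5
g(z, n) = -4 (g(z, n) = -1*4 = -4)
g(0, V(-4))⁴ = (-4)⁴ = 256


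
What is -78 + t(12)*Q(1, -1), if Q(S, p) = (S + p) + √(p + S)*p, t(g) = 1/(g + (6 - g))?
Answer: -78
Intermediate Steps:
t(g) = ⅙ (t(g) = 1/6 = ⅙)
Q(S, p) = S + p + p*√(S + p) (Q(S, p) = (S + p) + √(S + p)*p = (S + p) + p*√(S + p) = S + p + p*√(S + p))
-78 + t(12)*Q(1, -1) = -78 + (1 - 1 - √(1 - 1))/6 = -78 + (1 - 1 - √0)/6 = -78 + (1 - 1 - 1*0)/6 = -78 + (1 - 1 + 0)/6 = -78 + (⅙)*0 = -78 + 0 = -78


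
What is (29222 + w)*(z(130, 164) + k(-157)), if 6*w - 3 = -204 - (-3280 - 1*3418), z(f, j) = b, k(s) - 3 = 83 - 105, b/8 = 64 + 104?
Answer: 240923425/6 ≈ 4.0154e+7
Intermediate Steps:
b = 1344 (b = 8*(64 + 104) = 8*168 = 1344)
k(s) = -19 (k(s) = 3 + (83 - 105) = 3 - 22 = -19)
z(f, j) = 1344
w = 6497/6 (w = ½ + (-204 - (-3280 - 1*3418))/6 = ½ + (-204 - (-3280 - 3418))/6 = ½ + (-204 - 1*(-6698))/6 = ½ + (-204 + 6698)/6 = ½ + (⅙)*6494 = ½ + 3247/3 = 6497/6 ≈ 1082.8)
(29222 + w)*(z(130, 164) + k(-157)) = (29222 + 6497/6)*(1344 - 19) = (181829/6)*1325 = 240923425/6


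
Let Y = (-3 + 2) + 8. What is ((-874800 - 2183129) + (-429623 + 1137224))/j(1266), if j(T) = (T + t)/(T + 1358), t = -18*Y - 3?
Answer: -6167260672/1137 ≈ -5.4242e+6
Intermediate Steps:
Y = 7 (Y = -1 + 8 = 7)
t = -129 (t = -18*7 - 3 = -126 - 3 = -129)
j(T) = (-129 + T)/(1358 + T) (j(T) = (T - 129)/(T + 1358) = (-129 + T)/(1358 + T))
((-874800 - 2183129) + (-429623 + 1137224))/j(1266) = ((-874800 - 2183129) + (-429623 + 1137224))/(((-129 + 1266)/(1358 + 1266))) = (-3057929 + 707601)/((1137/2624)) = -2350328/((1/2624)*1137) = -2350328/1137/2624 = -2350328*2624/1137 = -6167260672/1137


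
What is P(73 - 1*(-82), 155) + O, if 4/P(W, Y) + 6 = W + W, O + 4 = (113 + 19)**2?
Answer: 1323921/76 ≈ 17420.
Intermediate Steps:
O = 17420 (O = -4 + (113 + 19)**2 = -4 + 132**2 = -4 + 17424 = 17420)
P(W, Y) = 4/(-6 + 2*W) (P(W, Y) = 4/(-6 + (W + W)) = 4/(-6 + 2*W))
P(73 - 1*(-82), 155) + O = 2/(-3 + (73 - 1*(-82))) + 17420 = 2/(-3 + (73 + 82)) + 17420 = 2/(-3 + 155) + 17420 = 2/152 + 17420 = 2*(1/152) + 17420 = 1/76 + 17420 = 1323921/76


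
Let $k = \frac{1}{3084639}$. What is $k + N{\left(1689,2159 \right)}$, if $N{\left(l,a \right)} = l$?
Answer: $\frac{5209955272}{3084639} \approx 1689.0$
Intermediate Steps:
$k = \frac{1}{3084639} \approx 3.2419 \cdot 10^{-7}$
$k + N{\left(1689,2159 \right)} = \frac{1}{3084639} + 1689 = \frac{5209955272}{3084639}$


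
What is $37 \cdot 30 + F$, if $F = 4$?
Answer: $1114$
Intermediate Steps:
$37 \cdot 30 + F = 37 \cdot 30 + 4 = 1110 + 4 = 1114$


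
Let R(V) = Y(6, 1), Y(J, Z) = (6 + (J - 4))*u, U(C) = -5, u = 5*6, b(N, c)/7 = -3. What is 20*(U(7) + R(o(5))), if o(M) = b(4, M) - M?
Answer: 4700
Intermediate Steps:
b(N, c) = -21 (b(N, c) = 7*(-3) = -21)
u = 30
o(M) = -21 - M
Y(J, Z) = 60 + 30*J (Y(J, Z) = (6 + (J - 4))*30 = (6 + (-4 + J))*30 = (2 + J)*30 = 60 + 30*J)
R(V) = 240 (R(V) = 60 + 30*6 = 60 + 180 = 240)
20*(U(7) + R(o(5))) = 20*(-5 + 240) = 20*235 = 4700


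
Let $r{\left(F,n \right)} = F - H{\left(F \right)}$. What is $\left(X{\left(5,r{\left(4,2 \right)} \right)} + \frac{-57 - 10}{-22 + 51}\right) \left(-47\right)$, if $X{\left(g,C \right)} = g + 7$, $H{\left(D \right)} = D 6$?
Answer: $- \frac{13207}{29} \approx -455.41$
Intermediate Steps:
$H{\left(D \right)} = 6 D$
$r{\left(F,n \right)} = - 5 F$ ($r{\left(F,n \right)} = F - 6 F = - 5 F$)
$X{\left(g,C \right)} = 7 + g$
$\left(X{\left(5,r{\left(4,2 \right)} \right)} + \frac{-57 - 10}{-22 + 51}\right) \left(-47\right) = \left(\left(7 + 5\right) + \frac{-57 - 10}{-22 + 51}\right) \left(-47\right) = \left(12 - \frac{67}{29}\right) \left(-47\right) = \frac{281}{29} \left(-47\right) = - \frac{13207}{29}$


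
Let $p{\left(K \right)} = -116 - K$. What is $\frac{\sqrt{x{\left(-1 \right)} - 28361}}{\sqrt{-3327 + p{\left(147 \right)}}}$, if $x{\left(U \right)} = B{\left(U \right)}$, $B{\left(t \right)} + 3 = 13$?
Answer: $\frac{\sqrt{101780090}}{3590} \approx 2.8102$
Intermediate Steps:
$B{\left(t \right)} = 10$ ($B{\left(t \right)} = -3 + 13 = 10$)
$x{\left(U \right)} = 10$
$\frac{\sqrt{x{\left(-1 \right)} - 28361}}{\sqrt{-3327 + p{\left(147 \right)}}} = \frac{\sqrt{10 - 28361}}{\sqrt{-3327 - 263}} = \frac{\sqrt{-28351}}{\sqrt{-3327 - 263}} = \frac{i \sqrt{28351}}{\sqrt{-3327 - 263}} = \frac{i \sqrt{28351}}{\sqrt{-3590}} = \frac{i \sqrt{28351}}{i \sqrt{3590}} = i \sqrt{28351} \left(- \frac{i \sqrt{3590}}{3590}\right) = \frac{\sqrt{101780090}}{3590}$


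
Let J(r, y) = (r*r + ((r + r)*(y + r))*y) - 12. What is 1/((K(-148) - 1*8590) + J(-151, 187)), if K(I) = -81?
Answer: -1/2018946 ≈ -4.9531e-7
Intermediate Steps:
J(r, y) = -12 + r² + 2*r*y*(r + y) (J(r, y) = (r² + ((2*r)*(r + y))*y) - 12 = (r² + (2*r*(r + y))*y) - 12 = (r² + 2*r*y*(r + y)) - 12 = -12 + r² + 2*r*y*(r + y))
1/((K(-148) - 1*8590) + J(-151, 187)) = 1/((-81 - 1*8590) + (-12 + (-151)² + 2*(-151)*187² + 2*187*(-151)²)) = 1/((-81 - 8590) + (-12 + 22801 + 2*(-151)*34969 + 2*187*22801)) = 1/(-8671 + (-12 + 22801 - 10560638 + 8527574)) = 1/(-8671 - 2010275) = 1/(-2018946) = -1/2018946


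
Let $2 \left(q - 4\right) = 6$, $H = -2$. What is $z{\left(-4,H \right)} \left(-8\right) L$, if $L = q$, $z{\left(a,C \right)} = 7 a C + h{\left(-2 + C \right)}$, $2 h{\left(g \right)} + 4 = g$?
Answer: $-2912$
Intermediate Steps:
$h{\left(g \right)} = -2 + \frac{g}{2}$
$q = 7$ ($q = 4 + \frac{1}{2} \cdot 6 = 4 + 3 = 7$)
$z{\left(a,C \right)} = -3 + \frac{C}{2} + 7 C a$ ($z{\left(a,C \right)} = 7 a C + \left(-2 + \frac{-2 + C}{2}\right) = 7 C a + \left(-2 + \left(-1 + \frac{C}{2}\right)\right) = 7 C a + \left(-3 + \frac{C}{2}\right) = -3 + \frac{C}{2} + 7 C a$)
$L = 7$
$z{\left(-4,H \right)} \left(-8\right) L = \left(-3 + \frac{1}{2} \left(-2\right) + 7 \left(-2\right) \left(-4\right)\right) \left(-8\right) 7 = \left(-3 - 1 + 56\right) \left(-8\right) 7 = 52 \left(-8\right) 7 = \left(-416\right) 7 = -2912$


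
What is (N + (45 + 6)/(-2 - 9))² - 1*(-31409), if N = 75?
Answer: 4399565/121 ≈ 36360.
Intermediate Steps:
(N + (45 + 6)/(-2 - 9))² - 1*(-31409) = (75 + (45 + 6)/(-2 - 9))² - 1*(-31409) = (75 + 51/(-11))² + 31409 = (75 + 51*(-1/11))² + 31409 = (75 - 51/11)² + 31409 = (774/11)² + 31409 = 599076/121 + 31409 = 4399565/121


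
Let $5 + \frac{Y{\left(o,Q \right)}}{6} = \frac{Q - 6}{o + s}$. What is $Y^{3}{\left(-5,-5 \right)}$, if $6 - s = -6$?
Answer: $- \frac{21024576}{343} \approx -61296.0$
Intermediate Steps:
$s = 12$ ($s = 6 - -6 = 6 + 6 = 12$)
$Y{\left(o,Q \right)} = -30 + \frac{6 \left(-6 + Q\right)}{12 + o}$ ($Y{\left(o,Q \right)} = -30 + 6 \frac{Q - 6}{o + 12} = -30 + 6 \frac{-6 + Q}{12 + o} = -30 + \frac{6 \left(-6 + Q\right)}{12 + o}$)
$Y^{3}{\left(-5,-5 \right)} = \left(\frac{6 \left(-66 - 5 - -25\right)}{12 - 5}\right)^{3} = \left(\frac{6 \left(-66 - 5 + 25\right)}{7}\right)^{3} = \left(6 \cdot \frac{1}{7} \left(-46\right)\right)^{3} = \left(- \frac{276}{7}\right)^{3} = - \frac{21024576}{343}$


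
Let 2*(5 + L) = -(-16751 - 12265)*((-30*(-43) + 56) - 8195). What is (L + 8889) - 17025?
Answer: -99373433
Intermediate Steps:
L = -99365297 (L = -5 + (-(-16751 - 12265)*((-30*(-43) + 56) - 8195))/2 = -5 + (-(-29016)*((1290 + 56) - 8195))/2 = -5 + (-(-29016)*(1346 - 8195))/2 = -5 + (-(-29016)*(-6849))/2 = -5 + (-1*198730584)/2 = -5 + (1/2)*(-198730584) = -5 - 99365292 = -99365297)
(L + 8889) - 17025 = (-99365297 + 8889) - 17025 = -99356408 - 17025 = -99373433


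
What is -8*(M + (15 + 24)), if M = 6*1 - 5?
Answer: -320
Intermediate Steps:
M = 1 (M = 6 - 5 = 1)
-8*(M + (15 + 24)) = -8*(1 + (15 + 24)) = -8*(1 + 39) = -8*40 = -320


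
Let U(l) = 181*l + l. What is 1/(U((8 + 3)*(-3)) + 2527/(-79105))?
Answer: -79105/475107157 ≈ -0.00016650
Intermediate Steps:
U(l) = 182*l
1/(U((8 + 3)*(-3)) + 2527/(-79105)) = 1/(182*((8 + 3)*(-3)) + 2527/(-79105)) = 1/(182*(11*(-3)) + 2527*(-1/79105)) = 1/(182*(-33) - 2527/79105) = 1/(-6006 - 2527/79105) = 1/(-475107157/79105) = -79105/475107157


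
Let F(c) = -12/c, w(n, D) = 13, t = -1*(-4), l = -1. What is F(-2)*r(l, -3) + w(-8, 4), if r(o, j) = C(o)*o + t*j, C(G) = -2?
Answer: -47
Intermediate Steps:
t = 4
r(o, j) = -2*o + 4*j
F(-2)*r(l, -3) + w(-8, 4) = (-12/(-2))*(-2*(-1) + 4*(-3)) + 13 = (-12*(-½))*(2 - 12) + 13 = 6*(-10) + 13 = -60 + 13 = -47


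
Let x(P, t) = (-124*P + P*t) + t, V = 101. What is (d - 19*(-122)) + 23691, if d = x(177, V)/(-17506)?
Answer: 227658762/8753 ≈ 26009.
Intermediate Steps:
x(P, t) = t - 124*P + P*t
d = 1985/8753 (d = (101 - 124*177 + 177*101)/(-17506) = (101 - 21948 + 17877)*(-1/17506) = -3970*(-1/17506) = 1985/8753 ≈ 0.22678)
(d - 19*(-122)) + 23691 = (1985/8753 - 19*(-122)) + 23691 = (1985/8753 + 2318) + 23691 = 20291439/8753 + 23691 = 227658762/8753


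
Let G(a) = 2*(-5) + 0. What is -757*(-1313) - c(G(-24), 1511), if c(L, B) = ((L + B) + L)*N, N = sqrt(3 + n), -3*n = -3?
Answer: 990959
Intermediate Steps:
n = 1 (n = -1/3*(-3) = 1)
G(a) = -10 (G(a) = -10 + 0 = -10)
N = 2 (N = sqrt(3 + 1) = sqrt(4) = 2)
c(L, B) = 2*B + 4*L (c(L, B) = ((L + B) + L)*2 = ((B + L) + L)*2 = (B + 2*L)*2 = 2*B + 4*L)
-757*(-1313) - c(G(-24), 1511) = -757*(-1313) - (2*1511 + 4*(-10)) = 993941 - (3022 - 40) = 993941 - 1*2982 = 993941 - 2982 = 990959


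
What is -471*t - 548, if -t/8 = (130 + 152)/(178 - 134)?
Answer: 259616/11 ≈ 23601.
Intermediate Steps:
t = -564/11 (t = -8*(130 + 152)/(178 - 134) = -2256/44 = -8*141/22 = -564/11 ≈ -51.273)
-471*t - 548 = -471*(-564/11) - 548 = 265644/11 - 548 = 259616/11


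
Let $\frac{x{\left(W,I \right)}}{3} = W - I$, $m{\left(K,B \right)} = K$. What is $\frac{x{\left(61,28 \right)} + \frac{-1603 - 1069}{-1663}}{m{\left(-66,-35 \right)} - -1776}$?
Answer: $\frac{167309}{2843730} \approx 0.058834$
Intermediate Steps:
$x{\left(W,I \right)} = - 3 I + 3 W$ ($x{\left(W,I \right)} = 3 \left(W - I\right) = - 3 I + 3 W$)
$\frac{x{\left(61,28 \right)} + \frac{-1603 - 1069}{-1663}}{m{\left(-66,-35 \right)} - -1776} = \frac{\left(\left(-3\right) 28 + 3 \cdot 61\right) + \frac{-1603 - 1069}{-1663}}{-66 - -1776} = \frac{\left(-84 + 183\right) + \left(-1603 - 1069\right) \left(- \frac{1}{1663}\right)}{-66 + 1776} = \frac{99 - - \frac{2672}{1663}}{1710} = \left(99 + \frac{2672}{1663}\right) \frac{1}{1710} = \frac{167309}{1663} \cdot \frac{1}{1710} = \frac{167309}{2843730}$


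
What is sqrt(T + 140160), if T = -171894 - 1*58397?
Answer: I*sqrt(90131) ≈ 300.22*I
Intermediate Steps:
T = -230291 (T = -171894 - 58397 = -230291)
sqrt(T + 140160) = sqrt(-230291 + 140160) = sqrt(-90131) = I*sqrt(90131)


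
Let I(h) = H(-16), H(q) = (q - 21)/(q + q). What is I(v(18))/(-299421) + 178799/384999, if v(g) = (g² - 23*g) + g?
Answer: 33591046415/72330532128 ≈ 0.46441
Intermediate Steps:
v(g) = g² - 22*g
H(q) = (-21 + q)/(2*q) (H(q) = (-21 + q)/((2*q)) = (-21 + q)*(1/(2*q)) = (-21 + q)/(2*q))
I(h) = 37/32 (I(h) = (½)*(-21 - 16)/(-16) = (½)*(-1/16)*(-37) = 37/32)
I(v(18))/(-299421) + 178799/384999 = (37/32)/(-299421) + 178799/384999 = (37/32)*(-1/299421) + 178799*(1/384999) = -37/9581472 + 178799/384999 = 33591046415/72330532128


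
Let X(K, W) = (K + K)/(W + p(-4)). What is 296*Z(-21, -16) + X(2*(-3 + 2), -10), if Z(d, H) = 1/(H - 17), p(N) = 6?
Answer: -263/33 ≈ -7.9697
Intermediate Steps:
Z(d, H) = 1/(-17 + H)
X(K, W) = 2*K/(6 + W) (X(K, W) = (K + K)/(W + 6) = (2*K)/(6 + W) = 2*K/(6 + W))
296*Z(-21, -16) + X(2*(-3 + 2), -10) = 296/(-17 - 16) + 2*(2*(-3 + 2))/(6 - 10) = 296/(-33) + 2*(2*(-1))/(-4) = 296*(-1/33) + 2*(-2)*(-1/4) = -296/33 + 1 = -263/33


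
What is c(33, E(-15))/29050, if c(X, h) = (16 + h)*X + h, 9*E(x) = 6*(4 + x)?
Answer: 418/43575 ≈ 0.0095927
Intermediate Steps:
E(x) = 8/3 + 2*x/3 (E(x) = (6*(4 + x))/9 = (24 + 6*x)/9 = 8/3 + 2*x/3)
c(X, h) = h + X*(16 + h) (c(X, h) = X*(16 + h) + h = h + X*(16 + h))
c(33, E(-15))/29050 = ((8/3 + (⅔)*(-15)) + 16*33 + 33*(8/3 + (⅔)*(-15)))/29050 = ((8/3 - 10) + 528 + 33*(8/3 - 10))*(1/29050) = (-22/3 + 528 + 33*(-22/3))*(1/29050) = (-22/3 + 528 - 242)*(1/29050) = (836/3)*(1/29050) = 418/43575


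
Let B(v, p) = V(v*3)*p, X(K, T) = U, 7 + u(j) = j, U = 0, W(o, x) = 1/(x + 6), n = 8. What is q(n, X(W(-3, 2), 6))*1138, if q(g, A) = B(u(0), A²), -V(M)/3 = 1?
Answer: 0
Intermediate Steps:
W(o, x) = 1/(6 + x)
u(j) = -7 + j
V(M) = -3 (V(M) = -3*1 = -3)
X(K, T) = 0
B(v, p) = -3*p
q(g, A) = -3*A²
q(n, X(W(-3, 2), 6))*1138 = -3*0²*1138 = -3*0*1138 = 0*1138 = 0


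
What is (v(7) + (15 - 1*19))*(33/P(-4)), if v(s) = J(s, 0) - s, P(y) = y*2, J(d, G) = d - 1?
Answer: 165/8 ≈ 20.625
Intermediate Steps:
J(d, G) = -1 + d
P(y) = 2*y
v(s) = -1 (v(s) = (-1 + s) - s = -1)
(v(7) + (15 - 1*19))*(33/P(-4)) = (-1 + (15 - 1*19))*(33/((2*(-4)))) = (-1 + (15 - 19))*(33/(-8)) = (-1 - 4)*(33*(-1/8)) = -5*(-33/8) = 165/8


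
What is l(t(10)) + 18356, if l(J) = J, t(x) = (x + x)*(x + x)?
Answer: 18756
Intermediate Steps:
t(x) = 4*x**2 (t(x) = (2*x)*(2*x) = 4*x**2)
l(t(10)) + 18356 = 4*10**2 + 18356 = 4*100 + 18356 = 400 + 18356 = 18756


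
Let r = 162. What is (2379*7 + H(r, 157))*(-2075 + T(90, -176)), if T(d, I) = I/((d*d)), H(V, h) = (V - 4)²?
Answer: -174871263023/2025 ≈ -8.6356e+7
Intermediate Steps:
H(V, h) = (-4 + V)²
T(d, I) = I/d² (T(d, I) = I/(d²) = I/d²)
(2379*7 + H(r, 157))*(-2075 + T(90, -176)) = (2379*7 + (-4 + 162)²)*(-2075 - 176/90²) = (16653 + 158²)*(-2075 - 176*1/8100) = (16653 + 24964)*(-2075 - 44/2025) = 41617*(-4201919/2025) = -174871263023/2025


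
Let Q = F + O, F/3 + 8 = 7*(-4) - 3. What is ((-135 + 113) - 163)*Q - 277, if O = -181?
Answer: 54853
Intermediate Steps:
F = -117 (F = -24 + 3*(7*(-4) - 3) = -24 + 3*(-28 - 3) = -24 + 3*(-31) = -24 - 93 = -117)
Q = -298 (Q = -117 - 181 = -298)
((-135 + 113) - 163)*Q - 277 = ((-135 + 113) - 163)*(-298) - 277 = (-22 - 163)*(-298) - 277 = -185*(-298) - 277 = 55130 - 277 = 54853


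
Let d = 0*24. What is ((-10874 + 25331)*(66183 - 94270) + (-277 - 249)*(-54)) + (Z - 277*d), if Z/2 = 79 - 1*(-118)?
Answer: -406024961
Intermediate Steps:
Z = 394 (Z = 2*(79 - 1*(-118)) = 2*(79 + 118) = 2*197 = 394)
d = 0
((-10874 + 25331)*(66183 - 94270) + (-277 - 249)*(-54)) + (Z - 277*d) = ((-10874 + 25331)*(66183 - 94270) + (-277 - 249)*(-54)) + (394 - 277*0) = (14457*(-28087) - 526*(-54)) + (394 + 0) = (-406053759 + 28404) + 394 = -406025355 + 394 = -406024961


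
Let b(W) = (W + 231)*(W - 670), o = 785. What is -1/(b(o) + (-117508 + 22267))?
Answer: -1/21599 ≈ -4.6298e-5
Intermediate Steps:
b(W) = (-670 + W)*(231 + W) (b(W) = (231 + W)*(-670 + W) = (-670 + W)*(231 + W))
-1/(b(o) + (-117508 + 22267)) = -1/((-154770 + 785**2 - 439*785) + (-117508 + 22267)) = -1/((-154770 + 616225 - 344615) - 95241) = -1/(116840 - 95241) = -1/21599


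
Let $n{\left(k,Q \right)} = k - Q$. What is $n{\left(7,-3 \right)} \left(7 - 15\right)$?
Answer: $-80$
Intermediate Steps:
$n{\left(7,-3 \right)} \left(7 - 15\right) = \left(7 - -3\right) \left(7 - 15\right) = \left(7 + 3\right) \left(7 - 15\right) = 10 \left(-8\right) = -80$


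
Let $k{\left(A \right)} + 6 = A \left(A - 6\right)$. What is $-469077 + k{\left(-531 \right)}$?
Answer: $-183936$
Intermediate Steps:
$k{\left(A \right)} = -6 + A \left(-6 + A\right)$ ($k{\left(A \right)} = -6 + A \left(A - 6\right) = -6 + A \left(-6 + A\right)$)
$-469077 + k{\left(-531 \right)} = -469077 - \left(-3180 - 281961\right) = -469077 + \left(-6 + 281961 + 3186\right) = -469077 + 285141 = -183936$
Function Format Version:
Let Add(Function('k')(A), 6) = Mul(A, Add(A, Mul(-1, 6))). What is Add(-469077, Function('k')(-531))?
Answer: -183936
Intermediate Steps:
Function('k')(A) = Add(-6, Mul(A, Add(-6, A))) (Function('k')(A) = Add(-6, Mul(A, Add(A, Mul(-1, 6)))) = Add(-6, Mul(A, Add(A, -6))) = Add(-6, Mul(A, Add(-6, A))))
Add(-469077, Function('k')(-531)) = Add(-469077, Add(-6, Pow(-531, 2), Mul(-6, -531))) = Add(-469077, Add(-6, 281961, 3186)) = Add(-469077, 285141) = -183936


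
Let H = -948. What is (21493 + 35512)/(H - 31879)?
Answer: -57005/32827 ≈ -1.7365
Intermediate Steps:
(21493 + 35512)/(H - 31879) = (21493 + 35512)/(-948 - 31879) = 57005/(-32827) = 57005*(-1/32827) = -57005/32827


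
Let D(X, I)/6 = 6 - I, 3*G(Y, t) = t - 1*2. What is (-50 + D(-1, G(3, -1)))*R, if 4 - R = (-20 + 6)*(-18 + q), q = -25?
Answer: 4784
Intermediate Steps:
G(Y, t) = -2/3 + t/3 (G(Y, t) = (t - 1*2)/3 = (t - 2)/3 = (-2 + t)/3 = -2/3 + t/3)
R = -598 (R = 4 - (-20 + 6)*(-18 - 25) = 4 - (-14)*(-43) = 4 - 1*602 = 4 - 602 = -598)
D(X, I) = 36 - 6*I (D(X, I) = 6*(6 - I) = 36 - 6*I)
(-50 + D(-1, G(3, -1)))*R = (-50 + (36 - 6*(-2/3 + (1/3)*(-1))))*(-598) = (-50 + (36 - 6*(-2/3 - 1/3)))*(-598) = (-50 + (36 - 6*(-1)))*(-598) = (-50 + (36 + 6))*(-598) = (-50 + 42)*(-598) = -8*(-598) = 4784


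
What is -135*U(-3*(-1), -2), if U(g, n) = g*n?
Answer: 810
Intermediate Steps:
-135*U(-3*(-1), -2) = -135*(-3*(-1))*(-2) = -405*(-2) = -135*(-6) = 810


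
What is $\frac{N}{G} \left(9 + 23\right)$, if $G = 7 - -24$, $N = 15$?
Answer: $\frac{480}{31} \approx 15.484$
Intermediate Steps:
$G = 31$ ($G = 7 + 24 = 31$)
$\frac{N}{G} \left(9 + 23\right) = \frac{15}{31} \left(9 + 23\right) = 15 \cdot \frac{1}{31} \cdot 32 = \frac{15}{31} \cdot 32 = \frac{480}{31}$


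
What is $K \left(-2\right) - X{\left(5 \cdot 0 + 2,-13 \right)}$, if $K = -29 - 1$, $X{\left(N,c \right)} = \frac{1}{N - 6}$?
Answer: $\frac{241}{4} \approx 60.25$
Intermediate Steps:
$X{\left(N,c \right)} = \frac{1}{-6 + N}$
$K = -30$ ($K = -29 - 1 = -30$)
$K \left(-2\right) - X{\left(5 \cdot 0 + 2,-13 \right)} = \left(-30\right) \left(-2\right) - \frac{1}{-6 + \left(5 \cdot 0 + 2\right)} = 60 - \frac{1}{-6 + \left(0 + 2\right)} = 60 - \frac{1}{-6 + 2} = 60 - \frac{1}{-4} = 60 - - \frac{1}{4} = 60 + \frac{1}{4} = \frac{241}{4}$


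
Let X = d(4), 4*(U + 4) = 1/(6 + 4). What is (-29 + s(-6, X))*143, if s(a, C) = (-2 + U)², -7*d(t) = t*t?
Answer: 1533103/1600 ≈ 958.19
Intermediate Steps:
d(t) = -t²/7 (d(t) = -t*t/7 = -t²/7)
U = -159/40 (U = -4 + 1/(4*(6 + 4)) = -4 + (¼)/10 = -4 + (¼)*(⅒) = -4 + 1/40 = -159/40 ≈ -3.9750)
X = -16/7 (X = -⅐*4² = -⅐*16 = -16/7 ≈ -2.2857)
s(a, C) = 57121/1600 (s(a, C) = (-2 - 159/40)² = (-239/40)² = 57121/1600)
(-29 + s(-6, X))*143 = (-29 + 57121/1600)*143 = (10721/1600)*143 = 1533103/1600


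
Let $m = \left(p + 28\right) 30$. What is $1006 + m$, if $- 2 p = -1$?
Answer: $1861$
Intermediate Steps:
$p = \frac{1}{2}$ ($p = \left(- \frac{1}{2}\right) \left(-1\right) = \frac{1}{2} \approx 0.5$)
$m = 855$ ($m = \left(\frac{1}{2} + 28\right) 30 = \frac{57}{2} \cdot 30 = 855$)
$1006 + m = 1006 + 855 = 1861$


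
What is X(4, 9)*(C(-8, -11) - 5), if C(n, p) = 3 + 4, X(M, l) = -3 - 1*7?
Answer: -20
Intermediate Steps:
X(M, l) = -10 (X(M, l) = -3 - 7 = -10)
C(n, p) = 7
X(4, 9)*(C(-8, -11) - 5) = -10*(7 - 5) = -10*2 = -20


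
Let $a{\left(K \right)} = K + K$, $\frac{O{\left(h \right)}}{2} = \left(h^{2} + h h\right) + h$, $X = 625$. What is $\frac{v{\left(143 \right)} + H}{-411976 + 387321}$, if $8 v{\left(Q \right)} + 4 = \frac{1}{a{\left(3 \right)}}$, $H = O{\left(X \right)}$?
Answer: $- \frac{75059977}{1183440} \approx -63.425$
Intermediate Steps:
$O{\left(h \right)} = 2 h + 4 h^{2}$ ($O{\left(h \right)} = 2 \left(\left(h^{2} + h h\right) + h\right) = 2 \left(\left(h^{2} + h^{2}\right) + h\right) = 2 \left(2 h^{2} + h\right) = 2 \left(h + 2 h^{2}\right) = 2 h + 4 h^{2}$)
$a{\left(K \right)} = 2 K$
$H = 1563750$ ($H = 2 \cdot 625 \left(1 + 2 \cdot 625\right) = 2 \cdot 625 \left(1 + 1250\right) = 2 \cdot 625 \cdot 1251 = 1563750$)
$v{\left(Q \right)} = - \frac{23}{48}$ ($v{\left(Q \right)} = - \frac{1}{2} + \frac{1}{8 \cdot 2 \cdot 3} = - \frac{1}{2} + \frac{1}{8 \cdot 6} = - \frac{1}{2} + \frac{1}{8} \cdot \frac{1}{6} = - \frac{1}{2} + \frac{1}{48} = - \frac{23}{48}$)
$\frac{v{\left(143 \right)} + H}{-411976 + 387321} = \frac{- \frac{23}{48} + 1563750}{-411976 + 387321} = \frac{75059977}{48 \left(-24655\right)} = \frac{75059977}{48} \left(- \frac{1}{24655}\right) = - \frac{75059977}{1183440}$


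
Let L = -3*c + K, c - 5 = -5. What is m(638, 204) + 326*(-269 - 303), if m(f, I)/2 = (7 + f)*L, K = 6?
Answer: -178732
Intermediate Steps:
c = 0 (c = 5 - 5 = 0)
L = 6 (L = -3*0 + 6 = 0 + 6 = 6)
m(f, I) = 84 + 12*f (m(f, I) = 2*((7 + f)*6) = 2*(42 + 6*f) = 84 + 12*f)
m(638, 204) + 326*(-269 - 303) = (84 + 12*638) + 326*(-269 - 303) = (84 + 7656) + 326*(-572) = 7740 - 186472 = -178732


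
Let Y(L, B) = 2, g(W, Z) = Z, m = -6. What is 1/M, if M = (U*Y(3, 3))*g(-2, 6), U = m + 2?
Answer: -1/48 ≈ -0.020833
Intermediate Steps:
U = -4 (U = -6 + 2 = -4)
M = -48 (M = -4*2*6 = -8*6 = -48)
1/M = 1/(-48) = -1/48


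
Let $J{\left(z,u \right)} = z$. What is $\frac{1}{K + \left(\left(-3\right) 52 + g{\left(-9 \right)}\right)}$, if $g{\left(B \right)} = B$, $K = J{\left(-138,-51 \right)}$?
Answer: $- \frac{1}{303} \approx -0.0033003$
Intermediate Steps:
$K = -138$
$\frac{1}{K + \left(\left(-3\right) 52 + g{\left(-9 \right)}\right)} = \frac{1}{-138 - 165} = \frac{1}{-303} = - \frac{1}{303}$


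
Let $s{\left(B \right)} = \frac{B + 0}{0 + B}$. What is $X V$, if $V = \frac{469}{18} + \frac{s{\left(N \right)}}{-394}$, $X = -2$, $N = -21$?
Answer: $- \frac{92384}{1773} \approx -52.106$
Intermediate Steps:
$s{\left(B \right)} = 1$ ($s{\left(B \right)} = \frac{B}{B} = 1$)
$V = \frac{46192}{1773}$ ($V = \frac{469}{18} + 1 \frac{1}{-394} = 469 \cdot \frac{1}{18} + 1 \left(- \frac{1}{394}\right) = \frac{469}{18} - \frac{1}{394} = \frac{46192}{1773} \approx 26.053$)
$X V = \left(-2\right) \frac{46192}{1773} = - \frac{92384}{1773}$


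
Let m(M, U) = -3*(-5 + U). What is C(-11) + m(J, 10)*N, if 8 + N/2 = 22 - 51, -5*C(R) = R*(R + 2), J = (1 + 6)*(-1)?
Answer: 5451/5 ≈ 1090.2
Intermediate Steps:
J = -7 (J = 7*(-1) = -7)
m(M, U) = 15 - 3*U
C(R) = -R*(2 + R)/5 (C(R) = -R*(R + 2)/5 = -R*(2 + R)/5)
N = -74 (N = -16 + 2*(22 - 51) = -16 + 2*(-29) = -16 - 58 = -74)
C(-11) + m(J, 10)*N = -⅕*(-11)*(2 - 11) + (15 - 3*10)*(-74) = -⅕*(-11)*(-9) + (15 - 30)*(-74) = -99/5 - 15*(-74) = -99/5 + 1110 = 5451/5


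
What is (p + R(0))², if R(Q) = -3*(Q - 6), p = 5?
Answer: 529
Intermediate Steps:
R(Q) = 18 - 3*Q (R(Q) = -3*(-6 + Q) = 18 - 3*Q)
(p + R(0))² = (5 + (18 - 3*0))² = (5 + (18 + 0))² = (5 + 18)² = 23² = 529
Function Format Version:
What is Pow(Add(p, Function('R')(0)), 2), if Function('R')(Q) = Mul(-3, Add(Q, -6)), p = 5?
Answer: 529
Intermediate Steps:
Function('R')(Q) = Add(18, Mul(-3, Q)) (Function('R')(Q) = Mul(-3, Add(-6, Q)) = Add(18, Mul(-3, Q)))
Pow(Add(p, Function('R')(0)), 2) = Pow(Add(5, Add(18, Mul(-3, 0))), 2) = Pow(Add(5, Add(18, 0)), 2) = Pow(Add(5, 18), 2) = Pow(23, 2) = 529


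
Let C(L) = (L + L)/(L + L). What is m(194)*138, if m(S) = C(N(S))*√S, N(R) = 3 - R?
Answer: 138*√194 ≈ 1922.1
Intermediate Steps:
C(L) = 1 (C(L) = (2*L)/((2*L)) = (2*L)*(1/(2*L)) = 1)
m(S) = √S (m(S) = 1*√S = √S)
m(194)*138 = √194*138 = 138*√194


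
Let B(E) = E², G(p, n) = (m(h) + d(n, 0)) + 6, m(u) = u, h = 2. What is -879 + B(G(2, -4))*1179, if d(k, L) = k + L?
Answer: 17985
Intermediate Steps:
d(k, L) = L + k
G(p, n) = 8 + n (G(p, n) = (2 + (0 + n)) + 6 = (2 + n) + 6 = 8 + n)
-879 + B(G(2, -4))*1179 = -879 + (8 - 4)²*1179 = -879 + 4²*1179 = -879 + 16*1179 = -879 + 18864 = 17985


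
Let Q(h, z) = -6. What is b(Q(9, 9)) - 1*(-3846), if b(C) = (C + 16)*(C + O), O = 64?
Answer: 4426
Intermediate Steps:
b(C) = (16 + C)*(64 + C) (b(C) = (C + 16)*(C + 64) = (16 + C)*(64 + C))
b(Q(9, 9)) - 1*(-3846) = (1024 + (-6)² + 80*(-6)) - 1*(-3846) = (1024 + 36 - 480) + 3846 = 580 + 3846 = 4426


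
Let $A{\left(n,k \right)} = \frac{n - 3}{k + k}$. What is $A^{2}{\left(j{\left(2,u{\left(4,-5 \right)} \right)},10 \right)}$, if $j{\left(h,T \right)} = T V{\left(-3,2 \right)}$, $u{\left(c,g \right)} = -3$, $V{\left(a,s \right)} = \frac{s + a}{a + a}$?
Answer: $\frac{49}{1600} \approx 0.030625$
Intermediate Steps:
$V{\left(a,s \right)} = \frac{a + s}{2 a}$
$j{\left(h,T \right)} = \frac{T}{6}$ ($j{\left(h,T \right)} = T \frac{-3 + 2}{2 \left(-3\right)} = T \frac{1}{2} \left(- \frac{1}{3}\right) \left(-1\right) = T \frac{1}{6} = \frac{T}{6}$)
$A{\left(n,k \right)} = \frac{-3 + n}{2 k}$
$A^{2}{\left(j{\left(2,u{\left(4,-5 \right)} \right)},10 \right)} = \left(\frac{-3 + \frac{1}{6} \left(-3\right)}{2 \cdot 10}\right)^{2} = \left(\frac{1}{2} \cdot \frac{1}{10} \left(-3 - \frac{1}{2}\right)\right)^{2} = \left(\frac{1}{2} \cdot \frac{1}{10} \left(- \frac{7}{2}\right)\right)^{2} = \left(- \frac{7}{40}\right)^{2} = \frac{49}{1600}$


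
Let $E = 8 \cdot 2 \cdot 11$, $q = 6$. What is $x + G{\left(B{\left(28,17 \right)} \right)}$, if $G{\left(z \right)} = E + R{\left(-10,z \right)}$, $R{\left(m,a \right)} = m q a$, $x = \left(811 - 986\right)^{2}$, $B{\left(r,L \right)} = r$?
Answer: $29121$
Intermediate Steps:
$x = 30625$ ($x = \left(-175\right)^{2} = 30625$)
$R{\left(m,a \right)} = 6 a m$ ($R{\left(m,a \right)} = m 6 a = 6 m a = 6 a m$)
$E = 176$ ($E = 16 \cdot 11 = 176$)
$G{\left(z \right)} = 176 - 60 z$ ($G{\left(z \right)} = 176 + 6 z \left(-10\right) = 176 - 60 z$)
$x + G{\left(B{\left(28,17 \right)} \right)} = 30625 + \left(176 - 1680\right) = 30625 - 1504 = 29121$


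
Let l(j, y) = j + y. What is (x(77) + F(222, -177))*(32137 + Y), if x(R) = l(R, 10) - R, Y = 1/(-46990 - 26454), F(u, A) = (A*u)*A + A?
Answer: 2345053167425331/10492 ≈ 2.2351e+11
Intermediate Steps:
F(u, A) = A + u*A² (F(u, A) = u*A² + A = A + u*A²)
Y = -1/73444 (Y = 1/(-73444) = -1/73444 ≈ -1.3616e-5)
x(R) = 10 (x(R) = (R + 10) - R = (10 + R) - R = 10)
(x(77) + F(222, -177))*(32137 + Y) = (10 - 177*(1 - 177*222))*(32137 - 1/73444) = (10 - 177*(1 - 39294))*(2360269827/73444) = (10 - 177*(-39293))*(2360269827/73444) = (10 + 6954861)*(2360269827/73444) = 6954871*(2360269827/73444) = 2345053167425331/10492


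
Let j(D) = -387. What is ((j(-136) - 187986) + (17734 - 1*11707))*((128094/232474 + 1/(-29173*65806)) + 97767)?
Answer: -1989078667057095491749323/111573480778903 ≈ -1.7828e+10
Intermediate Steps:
((j(-136) - 187986) + (17734 - 1*11707))*((128094/232474 + 1/(-29173*65806)) + 97767) = ((-387 - 187986) + (17734 - 1*11707))*((128094/232474 + 1/(-29173*65806)) + 97767) = (-188373 + (17734 - 11707))*((128094*(1/232474) - 1/29173*1/65806) + 97767) = (-188373 + 6027)*((64047/116237 - 1/1919758438) + 97767) = -182346*(122954768562349/223146961557806 + 97767) = -182346*21816531945390581551/223146961557806 = -1989078667057095491749323/111573480778903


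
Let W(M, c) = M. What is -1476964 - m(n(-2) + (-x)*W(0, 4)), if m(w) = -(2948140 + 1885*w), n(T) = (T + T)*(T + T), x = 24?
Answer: 1501336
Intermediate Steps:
n(T) = 4*T**2 (n(T) = (2*T)*(2*T) = 4*T**2)
m(w) = -2948140 - 1885*w (m(w) = -(2948140 + 1885*w) = -1885*(1564 + w) = -2948140 - 1885*w)
-1476964 - m(n(-2) + (-x)*W(0, 4)) = -1476964 - (-2948140 - 1885*(4*(-2)**2 - 1*24*0)) = -1476964 - (-2948140 - 1885*(4*4 - 24*0)) = -1476964 - (-2948140 - 1885*(16 + 0)) = -1476964 - (-2948140 - 1885*16) = -1476964 - (-2948140 - 30160) = -1476964 - 1*(-2978300) = -1476964 + 2978300 = 1501336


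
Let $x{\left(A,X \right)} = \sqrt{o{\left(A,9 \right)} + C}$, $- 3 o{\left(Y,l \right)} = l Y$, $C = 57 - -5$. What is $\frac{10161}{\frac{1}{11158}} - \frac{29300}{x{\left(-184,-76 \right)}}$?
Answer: $113376438 - \frac{14650 \sqrt{614}}{307} \approx 1.1338 \cdot 10^{8}$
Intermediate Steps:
$C = 62$ ($C = 57 + 5 = 62$)
$o{\left(Y,l \right)} = - \frac{Y l}{3}$ ($o{\left(Y,l \right)} = - \frac{l Y}{3} = - \frac{Y l}{3}$)
$x{\left(A,X \right)} = \sqrt{62 - 3 A}$ ($x{\left(A,X \right)} = \sqrt{\left(- \frac{1}{3}\right) A 9 + 62} = \sqrt{- 3 A + 62} = \sqrt{62 - 3 A}$)
$\frac{10161}{\frac{1}{11158}} - \frac{29300}{x{\left(-184,-76 \right)}} = \frac{10161}{\frac{1}{11158}} - \frac{29300}{\sqrt{62 - -552}} = 10161 \frac{1}{\frac{1}{11158}} - \frac{29300}{\sqrt{62 + 552}} = 10161 \cdot 11158 - \frac{29300}{\sqrt{614}} = 113376438 - 29300 \frac{\sqrt{614}}{614} = 113376438 - \frac{14650 \sqrt{614}}{307}$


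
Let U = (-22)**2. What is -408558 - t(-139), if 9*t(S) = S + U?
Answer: -1225789/3 ≈ -4.0860e+5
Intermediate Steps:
U = 484
t(S) = 484/9 + S/9 (t(S) = (S + 484)/9 = (484 + S)/9 = 484/9 + S/9)
-408558 - t(-139) = -408558 - (484/9 + (1/9)*(-139)) = -408558 - (484/9 - 139/9) = -408558 - 1*115/3 = -408558 - 115/3 = -1225789/3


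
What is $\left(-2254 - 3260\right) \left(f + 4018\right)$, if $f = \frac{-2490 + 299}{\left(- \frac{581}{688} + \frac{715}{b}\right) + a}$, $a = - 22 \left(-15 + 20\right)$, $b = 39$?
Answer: $- \frac{4255325825772}{190943} \approx -2.2286 \cdot 10^{7}$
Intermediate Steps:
$a = -110$ ($a = \left(-22\right) 5 = -110$)
$f = \frac{4522224}{190943}$ ($f = \frac{-2490 + 299}{\left(- \frac{581}{688} + \frac{715}{39}\right) - 110} = - \frac{2191}{\left(\left(-581\right) \frac{1}{688} + 715 \cdot \frac{1}{39}\right) - 110} = - \frac{2191}{\left(- \frac{581}{688} + \frac{55}{3}\right) - 110} = - \frac{2191}{\frac{36097}{2064} - 110} = - \frac{2191}{- \frac{190943}{2064}} = \left(-2191\right) \left(- \frac{2064}{190943}\right) = \frac{4522224}{190943} \approx 23.684$)
$\left(-2254 - 3260\right) \left(f + 4018\right) = \left(-2254 - 3260\right) \left(\frac{4522224}{190943} + 4018\right) = \left(-5514\right) \frac{771731198}{190943} = - \frac{4255325825772}{190943}$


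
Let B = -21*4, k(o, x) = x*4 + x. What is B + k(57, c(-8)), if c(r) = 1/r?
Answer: -677/8 ≈ -84.625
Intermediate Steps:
k(o, x) = 5*x (k(o, x) = 4*x + x = 5*x)
B = -84
B + k(57, c(-8)) = -84 + 5/(-8) = -84 + 5*(-⅛) = -84 - 5/8 = -677/8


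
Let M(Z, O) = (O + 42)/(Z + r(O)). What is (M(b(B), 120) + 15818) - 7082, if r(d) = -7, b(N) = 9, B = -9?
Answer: 8817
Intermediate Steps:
M(Z, O) = (42 + O)/(-7 + Z) (M(Z, O) = (O + 42)/(Z - 7) = (42 + O)/(-7 + Z))
(M(b(B), 120) + 15818) - 7082 = ((42 + 120)/(-7 + 9) + 15818) - 7082 = (162/2 + 15818) - 7082 = ((½)*162 + 15818) - 7082 = (81 + 15818) - 7082 = 15899 - 7082 = 8817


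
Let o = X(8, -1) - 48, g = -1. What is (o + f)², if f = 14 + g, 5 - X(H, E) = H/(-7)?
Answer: 40804/49 ≈ 832.73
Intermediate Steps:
X(H, E) = 5 + H/7 (X(H, E) = 5 - H/(-7) = 5 - H*(-1)/7 = 5 - (-1)*H/7 = 5 + H/7)
o = -293/7 (o = (5 + (⅐)*8) - 48 = (5 + 8/7) - 48 = 43/7 - 48 = -293/7 ≈ -41.857)
f = 13 (f = 14 - 1 = 13)
(o + f)² = (-293/7 + 13)² = (-202/7)² = 40804/49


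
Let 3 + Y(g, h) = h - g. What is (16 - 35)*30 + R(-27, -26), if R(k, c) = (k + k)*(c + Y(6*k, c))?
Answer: -6348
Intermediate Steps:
Y(g, h) = -3 + h - g (Y(g, h) = -3 + (h - g) = -3 + h - g)
R(k, c) = 2*k*(-3 - 6*k + 2*c) (R(k, c) = (k + k)*(c + (-3 + c - 6*k)) = (2*k)*(c + (-3 + c - 6*k)) = (2*k)*(-3 - 6*k + 2*c) = 2*k*(-3 - 6*k + 2*c))
(16 - 35)*30 + R(-27, -26) = (16 - 35)*30 + 2*(-27)*(-3 - 6*(-27) + 2*(-26)) = -19*30 + 2*(-27)*(-3 + 162 - 52) = -570 + 2*(-27)*107 = -570 - 5778 = -6348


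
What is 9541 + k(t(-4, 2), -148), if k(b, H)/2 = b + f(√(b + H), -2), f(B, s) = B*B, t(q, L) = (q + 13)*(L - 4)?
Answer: 9173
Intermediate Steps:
t(q, L) = (-4 + L)*(13 + q) (t(q, L) = (13 + q)*(-4 + L) = (-4 + L)*(13 + q))
f(B, s) = B²
k(b, H) = 2*H + 4*b (k(b, H) = 2*(b + (√(b + H))²) = 2*(b + (√(H + b))²) = 2*(b + (H + b)) = 2*(H + 2*b) = 2*H + 4*b)
9541 + k(t(-4, 2), -148) = 9541 + (2*(-148) + 4*(-52 - 4*(-4) + 13*2 + 2*(-4))) = 9541 + (-296 + 4*(-52 + 16 + 26 - 8)) = 9541 + (-296 + 4*(-18)) = 9541 + (-296 - 72) = 9541 - 368 = 9173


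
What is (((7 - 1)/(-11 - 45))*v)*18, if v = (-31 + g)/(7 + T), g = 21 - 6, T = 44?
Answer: 72/119 ≈ 0.60504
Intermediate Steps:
g = 15
v = -16/51 (v = (-31 + 15)/(7 + 44) = -16/51 ≈ -0.31373)
(((7 - 1)/(-11 - 45))*v)*18 = (((7 - 1)/(-11 - 45))*(-16/51))*18 = ((6/(-56))*(-16/51))*18 = ((6*(-1/56))*(-16/51))*18 = -3/28*(-16/51)*18 = (4/119)*18 = 72/119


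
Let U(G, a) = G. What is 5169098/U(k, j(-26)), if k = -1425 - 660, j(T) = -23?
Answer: -5169098/2085 ≈ -2479.2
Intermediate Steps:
k = -2085
5169098/U(k, j(-26)) = 5169098/(-2085) = 5169098*(-1/2085) = -5169098/2085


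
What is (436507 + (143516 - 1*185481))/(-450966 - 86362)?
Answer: -197271/268664 ≈ -0.73427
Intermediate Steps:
(436507 + (143516 - 1*185481))/(-450966 - 86362) = (436507 + (143516 - 185481))/(-537328) = (436507 - 41965)*(-1/537328) = 394542*(-1/537328) = -197271/268664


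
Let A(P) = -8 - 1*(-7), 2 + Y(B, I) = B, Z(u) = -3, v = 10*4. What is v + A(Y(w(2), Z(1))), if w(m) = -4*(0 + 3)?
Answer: 39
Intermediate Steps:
w(m) = -12 (w(m) = -4*3 = -12)
v = 40
Y(B, I) = -2 + B
A(P) = -1 (A(P) = -8 + 7 = -1)
v + A(Y(w(2), Z(1))) = 40 - 1 = 39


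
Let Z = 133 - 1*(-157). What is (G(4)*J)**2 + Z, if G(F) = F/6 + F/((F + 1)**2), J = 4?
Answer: 1692754/5625 ≈ 300.93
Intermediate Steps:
G(F) = F/6 + F/(1 + F)**2 (G(F) = F*(1/6) + F/((1 + F)**2) = F/6 + F/(1 + F)**2)
Z = 290 (Z = 133 + 157 = 290)
(G(4)*J)**2 + Z = (((1/6)*4 + 4/(1 + 4)**2)*4)**2 + 290 = ((2/3 + 4/5**2)*4)**2 + 290 = ((2/3 + 4*(1/25))*4)**2 + 290 = ((2/3 + 4/25)*4)**2 + 290 = ((62/75)*4)**2 + 290 = (248/75)**2 + 290 = 61504/5625 + 290 = 1692754/5625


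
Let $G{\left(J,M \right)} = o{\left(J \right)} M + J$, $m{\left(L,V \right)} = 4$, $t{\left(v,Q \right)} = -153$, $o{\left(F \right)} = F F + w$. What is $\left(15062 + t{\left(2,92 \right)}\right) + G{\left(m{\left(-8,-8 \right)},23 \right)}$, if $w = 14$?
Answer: $15603$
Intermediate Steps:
$o{\left(F \right)} = 14 + F^{2}$ ($o{\left(F \right)} = F F + 14 = F^{2} + 14 = 14 + F^{2}$)
$G{\left(J,M \right)} = J + M \left(14 + J^{2}\right)$ ($G{\left(J,M \right)} = \left(14 + J^{2}\right) M + J = M \left(14 + J^{2}\right) + J = J + M \left(14 + J^{2}\right)$)
$\left(15062 + t{\left(2,92 \right)}\right) + G{\left(m{\left(-8,-8 \right)},23 \right)} = \left(15062 - 153\right) + \left(4 + 23 \left(14 + 4^{2}\right)\right) = 14909 + \left(4 + 23 \left(14 + 16\right)\right) = 14909 + \left(4 + 23 \cdot 30\right) = 14909 + \left(4 + 690\right) = 14909 + 694 = 15603$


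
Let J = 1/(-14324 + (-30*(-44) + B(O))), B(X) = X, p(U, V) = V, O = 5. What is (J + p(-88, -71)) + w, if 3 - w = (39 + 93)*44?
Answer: -76382125/12999 ≈ -5876.0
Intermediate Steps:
w = -5805 (w = 3 - (39 + 93)*44 = 3 - 132*44 = 3 - 1*5808 = 3 - 5808 = -5805)
J = -1/12999 (J = 1/(-14324 + (-30*(-44) + 5)) = 1/(-14324 + (1320 + 5)) = 1/(-14324 + 1325) = 1/(-12999) = -1/12999 ≈ -7.6929e-5)
(J + p(-88, -71)) + w = (-1/12999 - 71) - 5805 = -922930/12999 - 5805 = -76382125/12999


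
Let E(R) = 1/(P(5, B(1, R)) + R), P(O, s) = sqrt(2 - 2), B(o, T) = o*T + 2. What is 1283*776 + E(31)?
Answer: 30863849/31 ≈ 9.9561e+5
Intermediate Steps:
B(o, T) = 2 + T*o (B(o, T) = T*o + 2 = 2 + T*o)
P(O, s) = 0 (P(O, s) = sqrt(0) = 0)
E(R) = 1/R (E(R) = 1/(0 + R) = 1/R)
1283*776 + E(31) = 1283*776 + 1/31 = 995608 + 1/31 = 30863849/31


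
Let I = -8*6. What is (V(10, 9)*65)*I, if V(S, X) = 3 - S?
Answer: 21840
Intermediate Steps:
I = -48
(V(10, 9)*65)*I = ((3 - 1*10)*65)*(-48) = ((3 - 10)*65)*(-48) = -7*65*(-48) = -455*(-48) = 21840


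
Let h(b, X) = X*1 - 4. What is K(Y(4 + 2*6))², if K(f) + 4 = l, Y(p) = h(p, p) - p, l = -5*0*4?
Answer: 16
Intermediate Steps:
l = 0 (l = 0*4 = 0)
h(b, X) = -4 + X (h(b, X) = X - 4 = -4 + X)
Y(p) = -4 (Y(p) = (-4 + p) - p = -4)
K(f) = -4 (K(f) = -4 + 0 = -4)
K(Y(4 + 2*6))² = (-4)² = 16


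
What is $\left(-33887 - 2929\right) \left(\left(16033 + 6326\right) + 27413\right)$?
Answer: $-1832405952$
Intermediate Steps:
$\left(-33887 - 2929\right) \left(\left(16033 + 6326\right) + 27413\right) = - 36816 \left(22359 + 27413\right) = \left(-36816\right) 49772 = -1832405952$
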